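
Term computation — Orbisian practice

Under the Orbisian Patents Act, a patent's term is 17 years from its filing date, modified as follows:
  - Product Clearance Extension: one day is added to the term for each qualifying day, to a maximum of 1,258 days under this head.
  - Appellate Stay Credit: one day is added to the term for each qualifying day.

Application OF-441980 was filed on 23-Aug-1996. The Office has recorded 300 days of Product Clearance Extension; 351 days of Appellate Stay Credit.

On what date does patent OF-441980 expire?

June 5, 2015

Base term: filing date + 17 years → 23 August 2013.
Product Clearance Extension: 300 days (within the 1258-day cap) → +300 days → 19 June 2014.
Appellate Stay Credit: +351 days → 5 June 2015.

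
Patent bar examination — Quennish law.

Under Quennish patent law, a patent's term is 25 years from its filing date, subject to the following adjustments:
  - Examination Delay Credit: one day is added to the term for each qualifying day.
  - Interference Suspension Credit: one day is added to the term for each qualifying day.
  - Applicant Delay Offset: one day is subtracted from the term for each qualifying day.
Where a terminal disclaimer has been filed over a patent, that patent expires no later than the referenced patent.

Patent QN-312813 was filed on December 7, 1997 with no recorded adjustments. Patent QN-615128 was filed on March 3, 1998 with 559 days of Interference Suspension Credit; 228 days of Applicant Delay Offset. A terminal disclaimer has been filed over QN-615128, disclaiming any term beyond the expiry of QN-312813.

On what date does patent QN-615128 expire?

Natural term of QN-615128:
  Base: filing + 25 years → 3 March 2023.
  Interference Suspension Credit: +559 days → 12 September 2024.
  Applicant Delay Offset: −228 days → 28 January 2024.
Expiry of referenced patent QN-312813:
  Base: filing + 25 years → 7 December 2022.
Terminal disclaimer: QN-615128 expires on the earlier of 28 January 2024 and 7 December 2022.

2022-12-07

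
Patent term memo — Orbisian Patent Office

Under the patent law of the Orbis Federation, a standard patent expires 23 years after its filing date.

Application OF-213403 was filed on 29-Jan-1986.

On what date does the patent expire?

January 29, 2009

Filing date + 23 years → 29 January 2009.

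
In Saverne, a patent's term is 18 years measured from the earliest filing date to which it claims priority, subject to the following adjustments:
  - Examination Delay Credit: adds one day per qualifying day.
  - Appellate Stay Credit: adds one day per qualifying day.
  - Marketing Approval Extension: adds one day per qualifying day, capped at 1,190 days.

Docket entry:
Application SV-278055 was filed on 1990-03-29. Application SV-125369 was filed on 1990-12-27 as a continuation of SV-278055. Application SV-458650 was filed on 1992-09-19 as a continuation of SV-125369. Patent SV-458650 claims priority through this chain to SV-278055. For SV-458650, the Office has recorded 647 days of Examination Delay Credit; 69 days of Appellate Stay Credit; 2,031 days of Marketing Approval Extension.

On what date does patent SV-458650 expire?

Earliest priority filing: 29 March 1990.
Base term: 29 March 1990 + 18 years → 29 March 2008.
Examination Delay Credit: +647 days → 5 January 2010.
Appellate Stay Credit: +69 days → 15 March 2010.
Marketing Approval Extension: 2031 days claimed exceeds the 1190-day cap, so +1190 days → 17 June 2013.

2013-06-17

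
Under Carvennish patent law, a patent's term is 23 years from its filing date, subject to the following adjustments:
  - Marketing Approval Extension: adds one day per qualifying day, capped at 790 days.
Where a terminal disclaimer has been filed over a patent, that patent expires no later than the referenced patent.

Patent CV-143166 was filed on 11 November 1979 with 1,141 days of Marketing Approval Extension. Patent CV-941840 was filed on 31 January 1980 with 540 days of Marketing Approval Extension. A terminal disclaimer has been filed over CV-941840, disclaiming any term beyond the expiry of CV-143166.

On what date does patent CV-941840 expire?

July 24, 2004

Natural term of CV-941840:
  Base: filing + 23 years → 31 January 2003.
  Marketing Approval Extension: 540 days (within the 790-day cap) → +540 days → 24 July 2004.
Expiry of referenced patent CV-143166:
  Base: filing + 23 years → 11 November 2002.
  Marketing Approval Extension: 1141 days claimed exceeds the 790-day cap, so +790 days → 9 January 2005.
Terminal disclaimer: CV-941840 expires on the earlier of 24 July 2004 and 9 January 2005.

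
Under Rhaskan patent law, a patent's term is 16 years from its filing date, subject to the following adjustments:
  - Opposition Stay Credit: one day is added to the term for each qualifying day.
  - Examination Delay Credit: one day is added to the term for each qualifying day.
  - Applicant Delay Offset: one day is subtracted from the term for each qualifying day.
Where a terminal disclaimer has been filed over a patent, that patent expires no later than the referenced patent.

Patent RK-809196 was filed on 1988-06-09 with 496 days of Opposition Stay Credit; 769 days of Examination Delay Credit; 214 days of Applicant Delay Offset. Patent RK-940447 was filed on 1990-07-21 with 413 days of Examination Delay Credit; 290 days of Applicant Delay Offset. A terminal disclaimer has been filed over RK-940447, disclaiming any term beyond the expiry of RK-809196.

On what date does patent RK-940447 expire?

Natural term of RK-940447:
  Base: filing + 16 years → 21 July 2006.
  Examination Delay Credit: +413 days → 7 September 2007.
  Applicant Delay Offset: −290 days → 21 November 2006.
Expiry of referenced patent RK-809196:
  Base: filing + 16 years → 9 June 2004.
  Opposition Stay Credit: +496 days → 18 October 2005.
  Examination Delay Credit: +769 days → 26 November 2007.
  Applicant Delay Offset: −214 days → 26 April 2007.
Terminal disclaimer: RK-940447 expires on the earlier of 21 November 2006 and 26 April 2007.

November 21, 2006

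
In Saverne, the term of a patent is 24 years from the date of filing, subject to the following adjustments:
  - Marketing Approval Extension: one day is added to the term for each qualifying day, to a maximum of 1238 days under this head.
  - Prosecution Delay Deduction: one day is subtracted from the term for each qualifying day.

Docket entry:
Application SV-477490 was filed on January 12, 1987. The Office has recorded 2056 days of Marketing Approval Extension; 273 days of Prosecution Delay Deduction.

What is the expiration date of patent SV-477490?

Base term: filing date + 24 years → 12 January 2011.
Marketing Approval Extension: 2056 days claimed exceeds the 1238-day cap, so +1238 days → 3 June 2014.
Prosecution Delay Deduction: −273 days → 3 September 2013.

2013-09-03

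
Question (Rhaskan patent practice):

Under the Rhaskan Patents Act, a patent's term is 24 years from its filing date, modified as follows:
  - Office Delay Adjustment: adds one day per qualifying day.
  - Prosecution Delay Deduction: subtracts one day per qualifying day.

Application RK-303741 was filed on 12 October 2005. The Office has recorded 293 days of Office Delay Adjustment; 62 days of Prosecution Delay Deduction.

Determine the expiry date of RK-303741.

2030-05-31

Base term: filing date + 24 years → 12 October 2029.
Office Delay Adjustment: +293 days → 1 August 2030.
Prosecution Delay Deduction: −62 days → 31 May 2030.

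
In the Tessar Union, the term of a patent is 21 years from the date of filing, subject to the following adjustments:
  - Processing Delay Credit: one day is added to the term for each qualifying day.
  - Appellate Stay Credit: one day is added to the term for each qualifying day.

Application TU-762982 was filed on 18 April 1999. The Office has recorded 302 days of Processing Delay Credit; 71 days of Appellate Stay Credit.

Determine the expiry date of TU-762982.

2021-04-26

Base term: filing date + 21 years → 18 April 2020.
Processing Delay Credit: +302 days → 14 February 2021.
Appellate Stay Credit: +71 days → 26 April 2021.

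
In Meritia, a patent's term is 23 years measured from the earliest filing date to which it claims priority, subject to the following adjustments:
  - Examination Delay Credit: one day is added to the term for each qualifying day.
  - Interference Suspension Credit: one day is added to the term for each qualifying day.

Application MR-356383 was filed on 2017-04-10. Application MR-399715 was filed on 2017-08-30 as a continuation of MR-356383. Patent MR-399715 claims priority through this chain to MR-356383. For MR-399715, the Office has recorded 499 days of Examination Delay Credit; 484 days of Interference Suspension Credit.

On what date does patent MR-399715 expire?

December 19, 2042

Earliest priority filing: 10 April 2017.
Base term: 10 April 2017 + 23 years → 10 April 2040.
Examination Delay Credit: +499 days → 22 August 2041.
Interference Suspension Credit: +484 days → 19 December 2042.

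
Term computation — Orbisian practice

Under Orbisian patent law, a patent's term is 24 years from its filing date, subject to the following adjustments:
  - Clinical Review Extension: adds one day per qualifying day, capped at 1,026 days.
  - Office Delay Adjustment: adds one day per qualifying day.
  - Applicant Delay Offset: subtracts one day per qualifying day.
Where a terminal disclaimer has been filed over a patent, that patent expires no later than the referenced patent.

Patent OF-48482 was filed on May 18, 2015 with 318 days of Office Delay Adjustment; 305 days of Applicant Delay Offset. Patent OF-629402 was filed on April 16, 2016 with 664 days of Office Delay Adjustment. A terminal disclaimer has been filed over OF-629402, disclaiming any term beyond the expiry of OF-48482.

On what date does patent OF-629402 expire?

Natural term of OF-629402:
  Base: filing + 24 years → 16 April 2040.
  Office Delay Adjustment: +664 days → 9 February 2042.
Expiry of referenced patent OF-48482:
  Base: filing + 24 years → 18 May 2039.
  Office Delay Adjustment: +318 days → 31 March 2040.
  Applicant Delay Offset: −305 days → 31 May 2039.
Terminal disclaimer: OF-629402 expires on the earlier of 9 February 2042 and 31 May 2039.

2039-05-31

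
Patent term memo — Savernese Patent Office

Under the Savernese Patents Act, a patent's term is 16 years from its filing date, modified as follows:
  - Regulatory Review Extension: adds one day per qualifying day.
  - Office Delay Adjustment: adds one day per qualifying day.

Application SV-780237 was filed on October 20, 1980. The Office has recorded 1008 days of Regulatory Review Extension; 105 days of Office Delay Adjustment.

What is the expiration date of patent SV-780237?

1999-11-07

Base term: filing date + 16 years → 20 October 1996.
Regulatory Review Extension: +1008 days → 25 July 1999.
Office Delay Adjustment: +105 days → 7 November 1999.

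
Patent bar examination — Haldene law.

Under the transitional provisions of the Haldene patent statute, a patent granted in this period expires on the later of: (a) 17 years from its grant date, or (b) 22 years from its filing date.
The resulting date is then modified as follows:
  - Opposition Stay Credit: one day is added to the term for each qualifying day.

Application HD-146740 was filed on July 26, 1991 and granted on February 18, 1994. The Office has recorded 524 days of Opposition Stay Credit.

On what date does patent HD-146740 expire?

January 1, 2015

(a) grant + 17 years → 18 February 2011.
(b) filing + 22 years → 26 July 2013.
Later of the two: 26 July 2013.
Opposition Stay Credit: +524 days → 1 January 2015.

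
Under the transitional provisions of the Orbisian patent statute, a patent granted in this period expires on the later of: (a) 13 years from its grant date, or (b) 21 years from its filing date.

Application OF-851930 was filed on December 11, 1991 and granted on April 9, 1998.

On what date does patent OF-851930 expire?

2012-12-11

(a) grant + 13 years → 9 April 2011.
(b) filing + 21 years → 11 December 2012.
Later of the two: 11 December 2012.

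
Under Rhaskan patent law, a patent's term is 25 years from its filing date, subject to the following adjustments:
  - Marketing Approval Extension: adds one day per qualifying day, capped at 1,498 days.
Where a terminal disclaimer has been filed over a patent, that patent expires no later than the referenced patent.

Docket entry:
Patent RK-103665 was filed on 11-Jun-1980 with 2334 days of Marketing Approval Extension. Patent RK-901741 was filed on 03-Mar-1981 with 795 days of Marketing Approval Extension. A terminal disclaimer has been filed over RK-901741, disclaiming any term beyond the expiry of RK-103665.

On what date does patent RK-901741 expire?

May 6, 2008

Natural term of RK-901741:
  Base: filing + 25 years → 3 March 2006.
  Marketing Approval Extension: 795 days (within the 1498-day cap) → +795 days → 6 May 2008.
Expiry of referenced patent RK-103665:
  Base: filing + 25 years → 11 June 2005.
  Marketing Approval Extension: 2334 days claimed exceeds the 1498-day cap, so +1498 days → 18 July 2009.
Terminal disclaimer: RK-901741 expires on the earlier of 6 May 2008 and 18 July 2009.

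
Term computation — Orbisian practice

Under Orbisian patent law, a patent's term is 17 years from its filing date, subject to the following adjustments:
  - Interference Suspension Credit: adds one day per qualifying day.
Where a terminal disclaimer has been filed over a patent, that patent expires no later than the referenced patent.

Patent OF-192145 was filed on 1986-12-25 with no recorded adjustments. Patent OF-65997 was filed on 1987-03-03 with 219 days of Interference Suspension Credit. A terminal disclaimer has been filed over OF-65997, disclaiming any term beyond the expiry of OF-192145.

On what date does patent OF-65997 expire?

December 25, 2003

Natural term of OF-65997:
  Base: filing + 17 years → 3 March 2004.
  Interference Suspension Credit: +219 days → 8 October 2004.
Expiry of referenced patent OF-192145:
  Base: filing + 17 years → 25 December 2003.
Terminal disclaimer: OF-65997 expires on the earlier of 8 October 2004 and 25 December 2003.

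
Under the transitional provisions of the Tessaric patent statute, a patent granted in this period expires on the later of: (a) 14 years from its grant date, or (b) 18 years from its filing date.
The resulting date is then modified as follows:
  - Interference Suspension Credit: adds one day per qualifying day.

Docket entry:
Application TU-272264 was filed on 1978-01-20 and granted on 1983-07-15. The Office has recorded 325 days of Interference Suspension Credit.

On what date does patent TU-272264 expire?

1998-06-05

(a) grant + 14 years → 15 July 1997.
(b) filing + 18 years → 20 January 1996.
Later of the two: 15 July 1997.
Interference Suspension Credit: +325 days → 5 June 1998.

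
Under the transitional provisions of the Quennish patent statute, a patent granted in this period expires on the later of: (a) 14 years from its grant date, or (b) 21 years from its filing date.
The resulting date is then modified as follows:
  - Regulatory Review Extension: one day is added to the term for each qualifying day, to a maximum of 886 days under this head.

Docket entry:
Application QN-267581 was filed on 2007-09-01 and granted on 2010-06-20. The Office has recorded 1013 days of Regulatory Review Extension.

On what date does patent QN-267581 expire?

February 4, 2031

(a) grant + 14 years → 20 June 2024.
(b) filing + 21 years → 1 September 2028.
Later of the two: 1 September 2028.
Regulatory Review Extension: 1013 days claimed exceeds the 886-day cap, so +886 days → 4 February 2031.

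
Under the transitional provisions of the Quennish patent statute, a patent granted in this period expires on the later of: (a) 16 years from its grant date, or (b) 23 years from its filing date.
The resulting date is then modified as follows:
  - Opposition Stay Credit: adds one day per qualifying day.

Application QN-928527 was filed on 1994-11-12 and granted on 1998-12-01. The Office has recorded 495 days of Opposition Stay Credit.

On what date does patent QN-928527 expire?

March 22, 2019

(a) grant + 16 years → 1 December 2014.
(b) filing + 23 years → 12 November 2017.
Later of the two: 12 November 2017.
Opposition Stay Credit: +495 days → 22 March 2019.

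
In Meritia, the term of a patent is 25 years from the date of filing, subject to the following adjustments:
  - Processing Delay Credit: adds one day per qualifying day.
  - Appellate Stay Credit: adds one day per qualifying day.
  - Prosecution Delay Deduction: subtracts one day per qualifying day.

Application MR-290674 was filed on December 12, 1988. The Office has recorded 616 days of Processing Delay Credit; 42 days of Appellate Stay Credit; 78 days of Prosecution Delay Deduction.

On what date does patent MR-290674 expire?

Base term: filing date + 25 years → 12 December 2013.
Processing Delay Credit: +616 days → 20 August 2015.
Appellate Stay Credit: +42 days → 1 October 2015.
Prosecution Delay Deduction: −78 days → 15 July 2015.

July 15, 2015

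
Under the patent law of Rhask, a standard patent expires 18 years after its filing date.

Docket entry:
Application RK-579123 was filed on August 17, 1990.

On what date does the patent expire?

August 17, 2008

Filing date + 18 years → 17 August 2008.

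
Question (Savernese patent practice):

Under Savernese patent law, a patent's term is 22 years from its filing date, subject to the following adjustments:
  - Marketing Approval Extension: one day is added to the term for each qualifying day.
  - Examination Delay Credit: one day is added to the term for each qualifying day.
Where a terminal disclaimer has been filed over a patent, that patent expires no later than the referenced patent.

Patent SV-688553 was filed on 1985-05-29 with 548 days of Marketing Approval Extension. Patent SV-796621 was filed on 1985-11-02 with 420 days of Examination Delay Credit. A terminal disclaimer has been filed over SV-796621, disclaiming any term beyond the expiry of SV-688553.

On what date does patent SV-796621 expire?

November 27, 2008

Natural term of SV-796621:
  Base: filing + 22 years → 2 November 2007.
  Examination Delay Credit: +420 days → 26 December 2008.
Expiry of referenced patent SV-688553:
  Base: filing + 22 years → 29 May 2007.
  Marketing Approval Extension: +548 days → 27 November 2008.
Terminal disclaimer: SV-796621 expires on the earlier of 26 December 2008 and 27 November 2008.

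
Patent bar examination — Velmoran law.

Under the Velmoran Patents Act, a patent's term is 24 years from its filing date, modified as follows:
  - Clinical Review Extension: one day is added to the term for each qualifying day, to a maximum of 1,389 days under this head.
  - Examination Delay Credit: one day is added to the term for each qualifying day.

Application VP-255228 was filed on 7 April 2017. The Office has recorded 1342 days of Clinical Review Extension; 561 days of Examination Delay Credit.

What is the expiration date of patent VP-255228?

June 23, 2046

Base term: filing date + 24 years → 7 April 2041.
Clinical Review Extension: 1342 days (within the 1389-day cap) → +1342 days → 9 December 2044.
Examination Delay Credit: +561 days → 23 June 2046.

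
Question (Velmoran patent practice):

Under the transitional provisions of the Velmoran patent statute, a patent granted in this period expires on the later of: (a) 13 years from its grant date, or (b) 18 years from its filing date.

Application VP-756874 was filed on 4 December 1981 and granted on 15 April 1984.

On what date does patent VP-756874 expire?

(a) grant + 13 years → 15 April 1997.
(b) filing + 18 years → 4 December 1999.
Later of the two: 4 December 1999.

1999-12-04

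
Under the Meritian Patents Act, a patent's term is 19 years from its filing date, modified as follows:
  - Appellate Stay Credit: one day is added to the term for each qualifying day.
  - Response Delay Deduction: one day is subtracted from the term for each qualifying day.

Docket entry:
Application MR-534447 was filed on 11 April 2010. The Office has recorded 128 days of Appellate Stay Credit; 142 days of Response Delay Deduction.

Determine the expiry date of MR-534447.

March 28, 2029

Base term: filing date + 19 years → 11 April 2029.
Appellate Stay Credit: +128 days → 17 August 2029.
Response Delay Deduction: −142 days → 28 March 2029.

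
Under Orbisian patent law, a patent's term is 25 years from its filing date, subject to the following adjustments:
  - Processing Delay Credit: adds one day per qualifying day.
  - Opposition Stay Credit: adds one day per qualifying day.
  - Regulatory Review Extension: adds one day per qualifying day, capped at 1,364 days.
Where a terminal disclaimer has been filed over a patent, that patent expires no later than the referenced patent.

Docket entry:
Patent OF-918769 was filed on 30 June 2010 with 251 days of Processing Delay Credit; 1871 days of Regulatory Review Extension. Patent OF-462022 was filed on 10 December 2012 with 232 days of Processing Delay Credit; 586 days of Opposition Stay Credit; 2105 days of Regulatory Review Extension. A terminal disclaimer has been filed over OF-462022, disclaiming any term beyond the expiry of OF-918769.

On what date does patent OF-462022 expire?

Natural term of OF-462022:
  Base: filing + 25 years → 10 December 2037.
  Processing Delay Credit: +232 days → 30 July 2038.
  Opposition Stay Credit: +586 days → 7 March 2040.
  Regulatory Review Extension: 2105 days claimed exceeds the 1364-day cap, so +1364 days → 1 December 2043.
Expiry of referenced patent OF-918769:
  Base: filing + 25 years → 30 June 2035.
  Processing Delay Credit: +251 days → 7 March 2036.
  Regulatory Review Extension: 1871 days claimed exceeds the 1364-day cap, so +1364 days → 1 December 2039.
Terminal disclaimer: OF-462022 expires on the earlier of 1 December 2043 and 1 December 2039.

2039-12-01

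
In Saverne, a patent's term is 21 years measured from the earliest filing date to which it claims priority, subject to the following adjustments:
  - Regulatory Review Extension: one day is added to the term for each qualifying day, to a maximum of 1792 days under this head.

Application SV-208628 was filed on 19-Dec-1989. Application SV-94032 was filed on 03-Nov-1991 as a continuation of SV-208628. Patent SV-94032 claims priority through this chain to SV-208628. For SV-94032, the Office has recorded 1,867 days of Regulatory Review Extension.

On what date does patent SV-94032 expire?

Earliest priority filing: 19 December 1989.
Base term: 19 December 1989 + 21 years → 19 December 2010.
Regulatory Review Extension: 1867 days claimed exceeds the 1792-day cap, so +1792 days → 15 November 2015.

November 15, 2015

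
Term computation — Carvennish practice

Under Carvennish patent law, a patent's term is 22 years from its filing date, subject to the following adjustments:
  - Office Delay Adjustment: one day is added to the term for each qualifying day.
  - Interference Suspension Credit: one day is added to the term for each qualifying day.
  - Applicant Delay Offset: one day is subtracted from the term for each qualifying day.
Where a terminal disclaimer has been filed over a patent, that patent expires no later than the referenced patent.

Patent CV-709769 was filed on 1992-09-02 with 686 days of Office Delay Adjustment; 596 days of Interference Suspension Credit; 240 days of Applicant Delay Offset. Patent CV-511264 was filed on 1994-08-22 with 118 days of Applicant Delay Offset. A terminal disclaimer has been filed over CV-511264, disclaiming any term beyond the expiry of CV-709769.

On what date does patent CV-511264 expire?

Natural term of CV-511264:
  Base: filing + 22 years → 22 August 2016.
  Applicant Delay Offset: −118 days → 26 April 2016.
Expiry of referenced patent CV-709769:
  Base: filing + 22 years → 2 September 2014.
  Office Delay Adjustment: +686 days → 19 July 2016.
  Interference Suspension Credit: +596 days → 7 March 2018.
  Applicant Delay Offset: −240 days → 10 July 2017.
Terminal disclaimer: CV-511264 expires on the earlier of 26 April 2016 and 10 July 2017.

April 26, 2016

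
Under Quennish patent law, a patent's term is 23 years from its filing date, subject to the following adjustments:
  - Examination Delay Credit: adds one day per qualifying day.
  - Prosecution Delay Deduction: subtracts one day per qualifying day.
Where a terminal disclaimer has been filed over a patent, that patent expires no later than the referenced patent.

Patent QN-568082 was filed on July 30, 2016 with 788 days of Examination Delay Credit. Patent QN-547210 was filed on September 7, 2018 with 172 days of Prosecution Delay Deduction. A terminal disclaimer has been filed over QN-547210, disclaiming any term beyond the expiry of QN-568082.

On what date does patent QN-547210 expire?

Natural term of QN-547210:
  Base: filing + 23 years → 7 September 2041.
  Prosecution Delay Deduction: −172 days → 19 March 2041.
Expiry of referenced patent QN-568082:
  Base: filing + 23 years → 30 July 2039.
  Examination Delay Credit: +788 days → 25 September 2041.
Terminal disclaimer: QN-547210 expires on the earlier of 19 March 2041 and 25 September 2041.

2041-03-19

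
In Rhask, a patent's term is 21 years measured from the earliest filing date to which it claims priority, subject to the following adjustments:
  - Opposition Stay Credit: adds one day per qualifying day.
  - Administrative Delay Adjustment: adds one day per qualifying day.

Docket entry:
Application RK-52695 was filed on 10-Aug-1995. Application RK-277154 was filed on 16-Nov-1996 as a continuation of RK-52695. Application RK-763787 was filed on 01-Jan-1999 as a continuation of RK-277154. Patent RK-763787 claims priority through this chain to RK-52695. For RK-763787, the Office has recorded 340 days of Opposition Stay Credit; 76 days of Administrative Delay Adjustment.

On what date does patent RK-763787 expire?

2017-09-30

Earliest priority filing: 10 August 1995.
Base term: 10 August 1995 + 21 years → 10 August 2016.
Opposition Stay Credit: +340 days → 16 July 2017.
Administrative Delay Adjustment: +76 days → 30 September 2017.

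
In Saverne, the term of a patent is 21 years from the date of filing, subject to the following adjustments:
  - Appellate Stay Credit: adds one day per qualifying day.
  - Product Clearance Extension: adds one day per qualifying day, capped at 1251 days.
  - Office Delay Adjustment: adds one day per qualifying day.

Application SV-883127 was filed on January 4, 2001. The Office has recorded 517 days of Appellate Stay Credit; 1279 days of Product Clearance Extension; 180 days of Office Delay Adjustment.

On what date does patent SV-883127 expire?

Base term: filing date + 21 years → 4 January 2022.
Appellate Stay Credit: +517 days → 5 June 2023.
Product Clearance Extension: 1279 days claimed exceeds the 1251-day cap, so +1251 days → 7 November 2026.
Office Delay Adjustment: +180 days → 6 May 2027.

2027-05-06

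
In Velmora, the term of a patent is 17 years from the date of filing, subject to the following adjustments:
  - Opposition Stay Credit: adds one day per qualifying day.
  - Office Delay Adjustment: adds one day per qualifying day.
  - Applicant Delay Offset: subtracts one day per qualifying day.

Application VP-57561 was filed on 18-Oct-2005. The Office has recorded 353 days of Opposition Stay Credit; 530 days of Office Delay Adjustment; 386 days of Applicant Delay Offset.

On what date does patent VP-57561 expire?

Base term: filing date + 17 years → 18 October 2022.
Opposition Stay Credit: +353 days → 6 October 2023.
Office Delay Adjustment: +530 days → 19 March 2025.
Applicant Delay Offset: −386 days → 27 February 2024.

February 27, 2024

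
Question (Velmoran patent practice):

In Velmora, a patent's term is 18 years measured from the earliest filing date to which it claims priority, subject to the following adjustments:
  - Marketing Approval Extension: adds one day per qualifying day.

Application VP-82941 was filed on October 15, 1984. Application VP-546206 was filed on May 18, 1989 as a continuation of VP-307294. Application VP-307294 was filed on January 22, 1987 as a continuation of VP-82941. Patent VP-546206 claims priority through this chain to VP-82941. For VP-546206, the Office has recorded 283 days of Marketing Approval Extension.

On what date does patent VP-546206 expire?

Earliest priority filing: 15 October 1984.
Base term: 15 October 1984 + 18 years → 15 October 2002.
Marketing Approval Extension: +283 days → 25 July 2003.

2003-07-25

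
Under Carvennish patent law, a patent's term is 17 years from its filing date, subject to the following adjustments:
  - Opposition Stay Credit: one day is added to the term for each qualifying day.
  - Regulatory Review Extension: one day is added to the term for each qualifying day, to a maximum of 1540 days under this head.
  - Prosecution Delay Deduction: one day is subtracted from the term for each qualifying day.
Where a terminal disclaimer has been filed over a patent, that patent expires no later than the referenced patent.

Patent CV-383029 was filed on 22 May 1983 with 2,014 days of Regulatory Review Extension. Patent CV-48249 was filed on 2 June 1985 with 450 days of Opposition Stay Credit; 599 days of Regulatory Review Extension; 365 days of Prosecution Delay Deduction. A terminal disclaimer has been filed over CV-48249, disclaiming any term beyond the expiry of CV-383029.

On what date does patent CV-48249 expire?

Natural term of CV-48249:
  Base: filing + 17 years → 2 June 2002.
  Opposition Stay Credit: +450 days → 26 August 2003.
  Regulatory Review Extension: 599 days (within the 1540-day cap) → +599 days → 16 April 2005.
  Prosecution Delay Deduction: −365 days → 16 April 2004.
Expiry of referenced patent CV-383029:
  Base: filing + 17 years → 22 May 2000.
  Regulatory Review Extension: 2014 days claimed exceeds the 1540-day cap, so +1540 days → 9 August 2004.
Terminal disclaimer: CV-48249 expires on the earlier of 16 April 2004 and 9 August 2004.

2004-04-16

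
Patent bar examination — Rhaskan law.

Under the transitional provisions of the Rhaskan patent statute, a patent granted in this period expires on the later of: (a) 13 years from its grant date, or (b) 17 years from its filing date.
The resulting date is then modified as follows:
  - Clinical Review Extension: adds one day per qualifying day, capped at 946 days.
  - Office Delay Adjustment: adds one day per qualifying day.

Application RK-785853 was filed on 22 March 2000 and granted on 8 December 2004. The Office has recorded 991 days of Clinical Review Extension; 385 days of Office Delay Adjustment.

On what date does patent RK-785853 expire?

(a) grant + 13 years → 8 December 2017.
(b) filing + 17 years → 22 March 2017.
Later of the two: 8 December 2017.
Clinical Review Extension: 991 days claimed exceeds the 946-day cap, so +946 days → 11 July 2020.
Office Delay Adjustment: +385 days → 31 July 2021.

July 31, 2021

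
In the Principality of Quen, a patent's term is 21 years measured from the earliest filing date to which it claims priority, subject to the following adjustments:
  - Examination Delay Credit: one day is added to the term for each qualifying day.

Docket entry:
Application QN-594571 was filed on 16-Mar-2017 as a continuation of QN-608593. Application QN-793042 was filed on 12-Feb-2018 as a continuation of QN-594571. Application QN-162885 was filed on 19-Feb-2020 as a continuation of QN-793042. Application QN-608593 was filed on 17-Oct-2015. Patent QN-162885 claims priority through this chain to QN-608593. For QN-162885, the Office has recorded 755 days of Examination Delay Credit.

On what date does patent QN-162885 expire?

2038-11-11

Earliest priority filing: 17 October 2015.
Base term: 17 October 2015 + 21 years → 17 October 2036.
Examination Delay Credit: +755 days → 11 November 2038.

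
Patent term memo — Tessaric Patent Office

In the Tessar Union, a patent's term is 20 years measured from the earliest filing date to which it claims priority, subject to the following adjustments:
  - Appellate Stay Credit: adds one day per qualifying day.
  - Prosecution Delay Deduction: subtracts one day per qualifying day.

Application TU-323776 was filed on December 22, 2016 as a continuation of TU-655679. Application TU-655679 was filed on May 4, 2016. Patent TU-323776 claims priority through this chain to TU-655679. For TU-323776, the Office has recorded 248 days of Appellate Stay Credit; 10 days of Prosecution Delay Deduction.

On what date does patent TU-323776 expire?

Earliest priority filing: 4 May 2016.
Base term: 4 May 2016 + 20 years → 4 May 2036.
Appellate Stay Credit: +248 days → 7 January 2037.
Prosecution Delay Deduction: −10 days → 28 December 2036.

December 28, 2036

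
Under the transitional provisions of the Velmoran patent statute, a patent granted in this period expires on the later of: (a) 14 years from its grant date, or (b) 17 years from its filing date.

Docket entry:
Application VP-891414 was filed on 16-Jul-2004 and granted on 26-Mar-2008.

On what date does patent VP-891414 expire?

(a) grant + 14 years → 26 March 2022.
(b) filing + 17 years → 16 July 2021.
Later of the two: 26 March 2022.

2022-03-26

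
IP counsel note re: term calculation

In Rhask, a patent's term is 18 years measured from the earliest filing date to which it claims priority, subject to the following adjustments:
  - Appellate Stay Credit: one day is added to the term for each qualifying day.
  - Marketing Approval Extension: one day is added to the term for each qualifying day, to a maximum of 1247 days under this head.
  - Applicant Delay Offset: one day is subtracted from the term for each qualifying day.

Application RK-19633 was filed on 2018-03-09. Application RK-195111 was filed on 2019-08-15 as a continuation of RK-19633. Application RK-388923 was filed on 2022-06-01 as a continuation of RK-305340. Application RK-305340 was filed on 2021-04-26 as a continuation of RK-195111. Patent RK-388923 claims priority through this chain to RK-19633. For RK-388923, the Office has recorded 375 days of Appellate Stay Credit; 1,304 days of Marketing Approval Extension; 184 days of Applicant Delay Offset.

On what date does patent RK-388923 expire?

2040-02-15

Earliest priority filing: 9 March 2018.
Base term: 9 March 2018 + 18 years → 9 March 2036.
Appellate Stay Credit: +375 days → 19 March 2037.
Marketing Approval Extension: 1304 days claimed exceeds the 1247-day cap, so +1247 days → 17 August 2040.
Applicant Delay Offset: −184 days → 15 February 2040.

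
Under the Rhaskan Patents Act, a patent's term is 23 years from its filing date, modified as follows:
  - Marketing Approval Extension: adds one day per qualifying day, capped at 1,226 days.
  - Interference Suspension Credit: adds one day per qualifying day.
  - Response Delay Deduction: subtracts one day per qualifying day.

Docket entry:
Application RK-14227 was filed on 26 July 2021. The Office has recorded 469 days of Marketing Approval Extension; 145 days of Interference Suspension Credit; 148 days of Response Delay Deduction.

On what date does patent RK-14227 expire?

Base term: filing date + 23 years → 26 July 2044.
Marketing Approval Extension: 469 days (within the 1226-day cap) → +469 days → 7 November 2045.
Interference Suspension Credit: +145 days → 1 April 2046.
Response Delay Deduction: −148 days → 4 November 2045.

November 4, 2045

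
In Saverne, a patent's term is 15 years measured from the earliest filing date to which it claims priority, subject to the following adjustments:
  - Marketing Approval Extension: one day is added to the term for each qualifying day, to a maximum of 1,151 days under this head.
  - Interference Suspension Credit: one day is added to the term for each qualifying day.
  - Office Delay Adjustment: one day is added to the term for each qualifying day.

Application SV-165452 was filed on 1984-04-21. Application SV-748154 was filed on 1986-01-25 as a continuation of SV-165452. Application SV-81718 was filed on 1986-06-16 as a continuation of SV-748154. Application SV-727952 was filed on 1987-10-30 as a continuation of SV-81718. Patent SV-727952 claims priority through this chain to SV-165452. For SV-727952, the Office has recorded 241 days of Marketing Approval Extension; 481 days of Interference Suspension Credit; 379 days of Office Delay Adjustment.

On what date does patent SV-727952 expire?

Earliest priority filing: 21 April 1984.
Base term: 21 April 1984 + 15 years → 21 April 1999.
Marketing Approval Extension: 241 days (within the 1151-day cap) → +241 days → 18 December 1999.
Interference Suspension Credit: +481 days → 12 April 2001.
Office Delay Adjustment: +379 days → 26 April 2002.

2002-04-26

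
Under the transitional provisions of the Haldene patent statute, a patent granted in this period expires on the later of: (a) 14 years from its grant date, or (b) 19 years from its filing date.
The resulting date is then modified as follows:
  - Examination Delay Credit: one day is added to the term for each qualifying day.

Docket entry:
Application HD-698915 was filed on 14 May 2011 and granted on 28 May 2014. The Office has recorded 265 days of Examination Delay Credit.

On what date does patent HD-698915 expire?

2031-02-03

(a) grant + 14 years → 28 May 2028.
(b) filing + 19 years → 14 May 2030.
Later of the two: 14 May 2030.
Examination Delay Credit: +265 days → 3 February 2031.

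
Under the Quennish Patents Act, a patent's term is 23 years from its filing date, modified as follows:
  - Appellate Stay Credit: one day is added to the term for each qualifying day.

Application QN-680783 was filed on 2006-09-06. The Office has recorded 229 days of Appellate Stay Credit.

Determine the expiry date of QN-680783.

Base term: filing date + 23 years → 6 September 2029.
Appellate Stay Credit: +229 days → 23 April 2030.

April 23, 2030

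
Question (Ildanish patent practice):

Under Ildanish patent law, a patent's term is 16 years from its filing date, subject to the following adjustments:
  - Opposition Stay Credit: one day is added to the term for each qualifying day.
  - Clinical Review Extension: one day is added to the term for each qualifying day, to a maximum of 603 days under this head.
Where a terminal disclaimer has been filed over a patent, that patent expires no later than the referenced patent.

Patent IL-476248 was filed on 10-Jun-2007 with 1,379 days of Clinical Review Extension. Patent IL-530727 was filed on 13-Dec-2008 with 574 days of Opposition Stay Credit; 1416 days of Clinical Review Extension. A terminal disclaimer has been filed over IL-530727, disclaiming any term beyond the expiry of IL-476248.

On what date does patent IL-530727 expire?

February 2, 2025

Natural term of IL-530727:
  Base: filing + 16 years → 13 December 2024.
  Opposition Stay Credit: +574 days → 10 July 2026.
  Clinical Review Extension: 1416 days claimed exceeds the 603-day cap, so +603 days → 4 March 2028.
Expiry of referenced patent IL-476248:
  Base: filing + 16 years → 10 June 2023.
  Clinical Review Extension: 1379 days claimed exceeds the 603-day cap, so +603 days → 2 February 2025.
Terminal disclaimer: IL-530727 expires on the earlier of 4 March 2028 and 2 February 2025.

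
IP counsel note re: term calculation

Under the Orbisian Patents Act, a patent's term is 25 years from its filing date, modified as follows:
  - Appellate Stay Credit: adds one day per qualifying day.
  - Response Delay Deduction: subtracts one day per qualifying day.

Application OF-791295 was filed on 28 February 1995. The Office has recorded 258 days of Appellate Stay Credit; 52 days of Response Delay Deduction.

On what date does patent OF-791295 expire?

Base term: filing date + 25 years → 28 February 2020.
Appellate Stay Credit: +258 days → 12 November 2020.
Response Delay Deduction: −52 days → 21 September 2020.

2020-09-21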